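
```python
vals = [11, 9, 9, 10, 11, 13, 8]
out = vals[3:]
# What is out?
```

vals has length 7. The slice vals[3:] selects indices [3, 4, 5, 6] (3->10, 4->11, 5->13, 6->8), giving [10, 11, 13, 8].

[10, 11, 13, 8]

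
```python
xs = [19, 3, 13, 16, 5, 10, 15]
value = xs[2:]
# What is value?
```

xs has length 7. The slice xs[2:] selects indices [2, 3, 4, 5, 6] (2->13, 3->16, 4->5, 5->10, 6->15), giving [13, 16, 5, 10, 15].

[13, 16, 5, 10, 15]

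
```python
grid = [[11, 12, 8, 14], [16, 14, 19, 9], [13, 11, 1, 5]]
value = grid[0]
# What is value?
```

grid has 3 rows. Row 0 is [11, 12, 8, 14].

[11, 12, 8, 14]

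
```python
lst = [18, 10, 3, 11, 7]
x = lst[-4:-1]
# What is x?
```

lst has length 5. The slice lst[-4:-1] selects indices [1, 2, 3] (1->10, 2->3, 3->11), giving [10, 3, 11].

[10, 3, 11]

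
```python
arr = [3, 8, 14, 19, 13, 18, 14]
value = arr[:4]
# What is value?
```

arr has length 7. The slice arr[:4] selects indices [0, 1, 2, 3] (0->3, 1->8, 2->14, 3->19), giving [3, 8, 14, 19].

[3, 8, 14, 19]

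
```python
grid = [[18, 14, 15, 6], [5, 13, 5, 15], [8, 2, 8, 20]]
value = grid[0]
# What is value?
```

grid has 3 rows. Row 0 is [18, 14, 15, 6].

[18, 14, 15, 6]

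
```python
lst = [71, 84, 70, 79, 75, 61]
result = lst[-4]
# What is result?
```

lst has length 6. Negative index -4 maps to positive index 6 + (-4) = 2. lst[2] = 70.

70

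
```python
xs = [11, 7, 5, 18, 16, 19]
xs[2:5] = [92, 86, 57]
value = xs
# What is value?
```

xs starts as [11, 7, 5, 18, 16, 19] (length 6). The slice xs[2:5] covers indices [2, 3, 4] with values [5, 18, 16]. Replacing that slice with [92, 86, 57] (same length) produces [11, 7, 92, 86, 57, 19].

[11, 7, 92, 86, 57, 19]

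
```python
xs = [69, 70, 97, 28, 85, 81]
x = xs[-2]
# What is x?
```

xs has length 6. Negative index -2 maps to positive index 6 + (-2) = 4. xs[4] = 85.

85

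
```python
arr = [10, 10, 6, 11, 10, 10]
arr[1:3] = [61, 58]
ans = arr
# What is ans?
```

arr starts as [10, 10, 6, 11, 10, 10] (length 6). The slice arr[1:3] covers indices [1, 2] with values [10, 6]. Replacing that slice with [61, 58] (same length) produces [10, 61, 58, 11, 10, 10].

[10, 61, 58, 11, 10, 10]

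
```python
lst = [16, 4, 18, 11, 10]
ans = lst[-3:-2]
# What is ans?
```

lst has length 5. The slice lst[-3:-2] selects indices [2] (2->18), giving [18].

[18]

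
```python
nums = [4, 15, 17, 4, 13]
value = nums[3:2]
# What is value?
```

nums has length 5. The slice nums[3:2] resolves to an empty index range, so the result is [].

[]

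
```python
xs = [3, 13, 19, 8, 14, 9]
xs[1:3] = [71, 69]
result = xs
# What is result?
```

xs starts as [3, 13, 19, 8, 14, 9] (length 6). The slice xs[1:3] covers indices [1, 2] with values [13, 19]. Replacing that slice with [71, 69] (same length) produces [3, 71, 69, 8, 14, 9].

[3, 71, 69, 8, 14, 9]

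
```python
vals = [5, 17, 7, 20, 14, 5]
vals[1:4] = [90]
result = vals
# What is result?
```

vals starts as [5, 17, 7, 20, 14, 5] (length 6). The slice vals[1:4] covers indices [1, 2, 3] with values [17, 7, 20]. Replacing that slice with [90] (different length) produces [5, 90, 14, 5].

[5, 90, 14, 5]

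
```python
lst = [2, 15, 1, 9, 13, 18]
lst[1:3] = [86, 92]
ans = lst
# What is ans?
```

lst starts as [2, 15, 1, 9, 13, 18] (length 6). The slice lst[1:3] covers indices [1, 2] with values [15, 1]. Replacing that slice with [86, 92] (same length) produces [2, 86, 92, 9, 13, 18].

[2, 86, 92, 9, 13, 18]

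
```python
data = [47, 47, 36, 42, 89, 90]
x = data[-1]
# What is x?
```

data has length 6. Negative index -1 maps to positive index 6 + (-1) = 5. data[5] = 90.

90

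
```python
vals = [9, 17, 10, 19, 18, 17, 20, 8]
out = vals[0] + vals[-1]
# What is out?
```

vals has length 8. vals[0] = 9.
vals has length 8. Negative index -1 maps to positive index 8 + (-1) = 7. vals[7] = 8.
Sum: 9 + 8 = 17.

17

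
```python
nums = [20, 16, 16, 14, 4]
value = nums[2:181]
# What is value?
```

nums has length 5. The slice nums[2:181] selects indices [2, 3, 4] (2->16, 3->14, 4->4), giving [16, 14, 4].

[16, 14, 4]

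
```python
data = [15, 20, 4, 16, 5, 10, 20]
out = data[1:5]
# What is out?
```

data has length 7. The slice data[1:5] selects indices [1, 2, 3, 4] (1->20, 2->4, 3->16, 4->5), giving [20, 4, 16, 5].

[20, 4, 16, 5]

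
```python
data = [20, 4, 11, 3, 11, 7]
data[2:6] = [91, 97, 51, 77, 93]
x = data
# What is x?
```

data starts as [20, 4, 11, 3, 11, 7] (length 6). The slice data[2:6] covers indices [2, 3, 4, 5] with values [11, 3, 11, 7]. Replacing that slice with [91, 97, 51, 77, 93] (different length) produces [20, 4, 91, 97, 51, 77, 93].

[20, 4, 91, 97, 51, 77, 93]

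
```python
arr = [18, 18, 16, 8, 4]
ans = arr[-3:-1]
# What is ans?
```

arr has length 5. The slice arr[-3:-1] selects indices [2, 3] (2->16, 3->8), giving [16, 8].

[16, 8]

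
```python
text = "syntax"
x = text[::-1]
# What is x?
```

text has length 6. The slice text[::-1] selects indices [5, 4, 3, 2, 1, 0] (5->'x', 4->'a', 3->'t', 2->'n', 1->'y', 0->'s'), giving 'xatnys'.

'xatnys'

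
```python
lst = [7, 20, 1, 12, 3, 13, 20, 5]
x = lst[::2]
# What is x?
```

lst has length 8. The slice lst[::2] selects indices [0, 2, 4, 6] (0->7, 2->1, 4->3, 6->20), giving [7, 1, 3, 20].

[7, 1, 3, 20]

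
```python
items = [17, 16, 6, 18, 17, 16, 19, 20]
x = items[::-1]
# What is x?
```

items has length 8. The slice items[::-1] selects indices [7, 6, 5, 4, 3, 2, 1, 0] (7->20, 6->19, 5->16, 4->17, 3->18, 2->6, 1->16, 0->17), giving [20, 19, 16, 17, 18, 6, 16, 17].

[20, 19, 16, 17, 18, 6, 16, 17]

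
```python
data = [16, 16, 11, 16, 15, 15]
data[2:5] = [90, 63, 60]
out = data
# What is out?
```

data starts as [16, 16, 11, 16, 15, 15] (length 6). The slice data[2:5] covers indices [2, 3, 4] with values [11, 16, 15]. Replacing that slice with [90, 63, 60] (same length) produces [16, 16, 90, 63, 60, 15].

[16, 16, 90, 63, 60, 15]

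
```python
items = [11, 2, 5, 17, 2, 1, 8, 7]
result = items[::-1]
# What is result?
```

items has length 8. The slice items[::-1] selects indices [7, 6, 5, 4, 3, 2, 1, 0] (7->7, 6->8, 5->1, 4->2, 3->17, 2->5, 1->2, 0->11), giving [7, 8, 1, 2, 17, 5, 2, 11].

[7, 8, 1, 2, 17, 5, 2, 11]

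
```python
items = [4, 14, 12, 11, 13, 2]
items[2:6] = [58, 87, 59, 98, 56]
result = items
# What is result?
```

items starts as [4, 14, 12, 11, 13, 2] (length 6). The slice items[2:6] covers indices [2, 3, 4, 5] with values [12, 11, 13, 2]. Replacing that slice with [58, 87, 59, 98, 56] (different length) produces [4, 14, 58, 87, 59, 98, 56].

[4, 14, 58, 87, 59, 98, 56]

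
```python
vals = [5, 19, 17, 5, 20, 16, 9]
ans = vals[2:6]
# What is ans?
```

vals has length 7. The slice vals[2:6] selects indices [2, 3, 4, 5] (2->17, 3->5, 4->20, 5->16), giving [17, 5, 20, 16].

[17, 5, 20, 16]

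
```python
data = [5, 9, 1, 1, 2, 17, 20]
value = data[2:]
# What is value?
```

data has length 7. The slice data[2:] selects indices [2, 3, 4, 5, 6] (2->1, 3->1, 4->2, 5->17, 6->20), giving [1, 1, 2, 17, 20].

[1, 1, 2, 17, 20]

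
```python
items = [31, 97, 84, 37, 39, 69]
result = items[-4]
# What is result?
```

items has length 6. Negative index -4 maps to positive index 6 + (-4) = 2. items[2] = 84.

84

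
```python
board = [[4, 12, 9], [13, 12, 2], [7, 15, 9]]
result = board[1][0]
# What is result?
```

board[1] = [13, 12, 2]. Taking column 0 of that row yields 13.

13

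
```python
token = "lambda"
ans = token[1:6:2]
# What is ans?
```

token has length 6. The slice token[1:6:2] selects indices [1, 3, 5] (1->'a', 3->'b', 5->'a'), giving 'aba'.

'aba'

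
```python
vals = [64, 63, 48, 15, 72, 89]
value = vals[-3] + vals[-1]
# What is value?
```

vals has length 6. Negative index -3 maps to positive index 6 + (-3) = 3. vals[3] = 15.
vals has length 6. Negative index -1 maps to positive index 6 + (-1) = 5. vals[5] = 89.
Sum: 15 + 89 = 104.

104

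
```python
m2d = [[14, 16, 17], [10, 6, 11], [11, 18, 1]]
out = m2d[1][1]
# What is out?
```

m2d[1] = [10, 6, 11]. Taking column 1 of that row yields 6.

6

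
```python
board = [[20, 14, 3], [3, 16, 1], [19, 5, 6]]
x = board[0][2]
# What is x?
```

board[0] = [20, 14, 3]. Taking column 2 of that row yields 3.

3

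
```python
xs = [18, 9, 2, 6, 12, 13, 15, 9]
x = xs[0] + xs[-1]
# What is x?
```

xs has length 8. xs[0] = 18.
xs has length 8. Negative index -1 maps to positive index 8 + (-1) = 7. xs[7] = 9.
Sum: 18 + 9 = 27.

27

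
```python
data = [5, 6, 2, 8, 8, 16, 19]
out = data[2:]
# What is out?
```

data has length 7. The slice data[2:] selects indices [2, 3, 4, 5, 6] (2->2, 3->8, 4->8, 5->16, 6->19), giving [2, 8, 8, 16, 19].

[2, 8, 8, 16, 19]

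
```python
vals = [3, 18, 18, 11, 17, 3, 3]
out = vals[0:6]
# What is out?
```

vals has length 7. The slice vals[0:6] selects indices [0, 1, 2, 3, 4, 5] (0->3, 1->18, 2->18, 3->11, 4->17, 5->3), giving [3, 18, 18, 11, 17, 3].

[3, 18, 18, 11, 17, 3]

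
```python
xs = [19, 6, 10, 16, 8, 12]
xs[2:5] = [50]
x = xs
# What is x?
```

xs starts as [19, 6, 10, 16, 8, 12] (length 6). The slice xs[2:5] covers indices [2, 3, 4] with values [10, 16, 8]. Replacing that slice with [50] (different length) produces [19, 6, 50, 12].

[19, 6, 50, 12]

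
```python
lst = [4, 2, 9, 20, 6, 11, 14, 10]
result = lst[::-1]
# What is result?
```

lst has length 8. The slice lst[::-1] selects indices [7, 6, 5, 4, 3, 2, 1, 0] (7->10, 6->14, 5->11, 4->6, 3->20, 2->9, 1->2, 0->4), giving [10, 14, 11, 6, 20, 9, 2, 4].

[10, 14, 11, 6, 20, 9, 2, 4]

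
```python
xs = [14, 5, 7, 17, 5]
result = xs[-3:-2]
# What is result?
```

xs has length 5. The slice xs[-3:-2] selects indices [2] (2->7), giving [7].

[7]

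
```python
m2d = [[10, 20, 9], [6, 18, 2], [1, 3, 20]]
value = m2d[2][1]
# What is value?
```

m2d[2] = [1, 3, 20]. Taking column 1 of that row yields 3.

3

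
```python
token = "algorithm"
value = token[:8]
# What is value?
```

token has length 9. The slice token[:8] selects indices [0, 1, 2, 3, 4, 5, 6, 7] (0->'a', 1->'l', 2->'g', 3->'o', 4->'r', 5->'i', 6->'t', 7->'h'), giving 'algorith'.

'algorith'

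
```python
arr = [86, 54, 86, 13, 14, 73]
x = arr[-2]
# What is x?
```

arr has length 6. Negative index -2 maps to positive index 6 + (-2) = 4. arr[4] = 14.

14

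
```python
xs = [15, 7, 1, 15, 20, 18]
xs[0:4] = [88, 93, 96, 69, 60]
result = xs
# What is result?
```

xs starts as [15, 7, 1, 15, 20, 18] (length 6). The slice xs[0:4] covers indices [0, 1, 2, 3] with values [15, 7, 1, 15]. Replacing that slice with [88, 93, 96, 69, 60] (different length) produces [88, 93, 96, 69, 60, 20, 18].

[88, 93, 96, 69, 60, 20, 18]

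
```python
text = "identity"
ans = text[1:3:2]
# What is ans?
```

text has length 8. The slice text[1:3:2] selects indices [1] (1->'d'), giving 'd'.

'd'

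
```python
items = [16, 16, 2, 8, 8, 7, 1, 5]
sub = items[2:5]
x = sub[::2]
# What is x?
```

items has length 8. The slice items[2:5] selects indices [2, 3, 4] (2->2, 3->8, 4->8), giving [2, 8, 8]. So sub = [2, 8, 8]. sub has length 3. The slice sub[::2] selects indices [0, 2] (0->2, 2->8), giving [2, 8].

[2, 8]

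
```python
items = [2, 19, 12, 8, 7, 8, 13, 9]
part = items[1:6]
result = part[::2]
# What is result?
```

items has length 8. The slice items[1:6] selects indices [1, 2, 3, 4, 5] (1->19, 2->12, 3->8, 4->7, 5->8), giving [19, 12, 8, 7, 8]. So part = [19, 12, 8, 7, 8]. part has length 5. The slice part[::2] selects indices [0, 2, 4] (0->19, 2->8, 4->8), giving [19, 8, 8].

[19, 8, 8]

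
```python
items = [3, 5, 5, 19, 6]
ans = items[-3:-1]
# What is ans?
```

items has length 5. The slice items[-3:-1] selects indices [2, 3] (2->5, 3->19), giving [5, 19].

[5, 19]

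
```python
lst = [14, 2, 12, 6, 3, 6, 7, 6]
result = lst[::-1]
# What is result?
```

lst has length 8. The slice lst[::-1] selects indices [7, 6, 5, 4, 3, 2, 1, 0] (7->6, 6->7, 5->6, 4->3, 3->6, 2->12, 1->2, 0->14), giving [6, 7, 6, 3, 6, 12, 2, 14].

[6, 7, 6, 3, 6, 12, 2, 14]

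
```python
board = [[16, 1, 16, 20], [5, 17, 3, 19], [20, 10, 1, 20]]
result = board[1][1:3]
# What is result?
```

board[1] = [5, 17, 3, 19]. board[1] has length 4. The slice board[1][1:3] selects indices [1, 2] (1->17, 2->3), giving [17, 3].

[17, 3]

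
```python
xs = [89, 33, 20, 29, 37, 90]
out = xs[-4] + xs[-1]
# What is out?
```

xs has length 6. Negative index -4 maps to positive index 6 + (-4) = 2. xs[2] = 20.
xs has length 6. Negative index -1 maps to positive index 6 + (-1) = 5. xs[5] = 90.
Sum: 20 + 90 = 110.

110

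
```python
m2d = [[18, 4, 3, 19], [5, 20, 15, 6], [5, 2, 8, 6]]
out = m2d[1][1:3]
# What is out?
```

m2d[1] = [5, 20, 15, 6]. m2d[1] has length 4. The slice m2d[1][1:3] selects indices [1, 2] (1->20, 2->15), giving [20, 15].

[20, 15]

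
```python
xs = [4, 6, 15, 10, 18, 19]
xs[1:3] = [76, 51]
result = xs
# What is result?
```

xs starts as [4, 6, 15, 10, 18, 19] (length 6). The slice xs[1:3] covers indices [1, 2] with values [6, 15]. Replacing that slice with [76, 51] (same length) produces [4, 76, 51, 10, 18, 19].

[4, 76, 51, 10, 18, 19]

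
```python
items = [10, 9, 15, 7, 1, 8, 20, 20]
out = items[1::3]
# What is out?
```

items has length 8. The slice items[1::3] selects indices [1, 4, 7] (1->9, 4->1, 7->20), giving [9, 1, 20].

[9, 1, 20]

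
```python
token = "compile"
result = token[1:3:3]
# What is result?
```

token has length 7. The slice token[1:3:3] selects indices [1] (1->'o'), giving 'o'.

'o'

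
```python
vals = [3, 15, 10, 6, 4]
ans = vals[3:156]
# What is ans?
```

vals has length 5. The slice vals[3:156] selects indices [3, 4] (3->6, 4->4), giving [6, 4].

[6, 4]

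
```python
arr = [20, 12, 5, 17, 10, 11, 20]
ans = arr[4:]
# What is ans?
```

arr has length 7. The slice arr[4:] selects indices [4, 5, 6] (4->10, 5->11, 6->20), giving [10, 11, 20].

[10, 11, 20]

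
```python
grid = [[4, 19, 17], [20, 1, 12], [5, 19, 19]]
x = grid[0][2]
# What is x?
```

grid[0] = [4, 19, 17]. Taking column 2 of that row yields 17.

17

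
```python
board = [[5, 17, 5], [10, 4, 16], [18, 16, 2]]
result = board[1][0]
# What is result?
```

board[1] = [10, 4, 16]. Taking column 0 of that row yields 10.

10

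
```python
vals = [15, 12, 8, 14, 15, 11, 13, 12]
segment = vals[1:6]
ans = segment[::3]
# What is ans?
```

vals has length 8. The slice vals[1:6] selects indices [1, 2, 3, 4, 5] (1->12, 2->8, 3->14, 4->15, 5->11), giving [12, 8, 14, 15, 11]. So segment = [12, 8, 14, 15, 11]. segment has length 5. The slice segment[::3] selects indices [0, 3] (0->12, 3->15), giving [12, 15].

[12, 15]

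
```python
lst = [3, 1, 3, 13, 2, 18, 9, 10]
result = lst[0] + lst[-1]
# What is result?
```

lst has length 8. lst[0] = 3.
lst has length 8. Negative index -1 maps to positive index 8 + (-1) = 7. lst[7] = 10.
Sum: 3 + 10 = 13.

13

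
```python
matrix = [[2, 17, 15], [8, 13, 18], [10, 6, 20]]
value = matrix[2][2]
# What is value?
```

matrix[2] = [10, 6, 20]. Taking column 2 of that row yields 20.

20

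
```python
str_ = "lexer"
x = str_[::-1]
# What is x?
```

str_ has length 5. The slice str_[::-1] selects indices [4, 3, 2, 1, 0] (4->'r', 3->'e', 2->'x', 1->'e', 0->'l'), giving 'rexel'.

'rexel'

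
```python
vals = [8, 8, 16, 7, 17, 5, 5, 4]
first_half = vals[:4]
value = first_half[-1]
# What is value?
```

vals has length 8. The slice vals[:4] selects indices [0, 1, 2, 3] (0->8, 1->8, 2->16, 3->7), giving [8, 8, 16, 7]. So first_half = [8, 8, 16, 7]. Then first_half[-1] = 7.

7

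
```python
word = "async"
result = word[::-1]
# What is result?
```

word has length 5. The slice word[::-1] selects indices [4, 3, 2, 1, 0] (4->'c', 3->'n', 2->'y', 1->'s', 0->'a'), giving 'cnysa'.

'cnysa'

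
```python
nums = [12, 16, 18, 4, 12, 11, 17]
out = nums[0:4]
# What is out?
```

nums has length 7. The slice nums[0:4] selects indices [0, 1, 2, 3] (0->12, 1->16, 2->18, 3->4), giving [12, 16, 18, 4].

[12, 16, 18, 4]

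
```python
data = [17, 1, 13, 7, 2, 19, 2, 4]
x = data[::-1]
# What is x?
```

data has length 8. The slice data[::-1] selects indices [7, 6, 5, 4, 3, 2, 1, 0] (7->4, 6->2, 5->19, 4->2, 3->7, 2->13, 1->1, 0->17), giving [4, 2, 19, 2, 7, 13, 1, 17].

[4, 2, 19, 2, 7, 13, 1, 17]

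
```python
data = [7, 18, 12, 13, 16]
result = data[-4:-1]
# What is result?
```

data has length 5. The slice data[-4:-1] selects indices [1, 2, 3] (1->18, 2->12, 3->13), giving [18, 12, 13].

[18, 12, 13]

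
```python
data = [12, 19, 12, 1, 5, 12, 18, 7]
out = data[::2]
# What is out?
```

data has length 8. The slice data[::2] selects indices [0, 2, 4, 6] (0->12, 2->12, 4->5, 6->18), giving [12, 12, 5, 18].

[12, 12, 5, 18]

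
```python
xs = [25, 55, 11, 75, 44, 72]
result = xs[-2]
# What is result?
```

xs has length 6. Negative index -2 maps to positive index 6 + (-2) = 4. xs[4] = 44.

44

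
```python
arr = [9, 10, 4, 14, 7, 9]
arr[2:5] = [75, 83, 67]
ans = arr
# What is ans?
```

arr starts as [9, 10, 4, 14, 7, 9] (length 6). The slice arr[2:5] covers indices [2, 3, 4] with values [4, 14, 7]. Replacing that slice with [75, 83, 67] (same length) produces [9, 10, 75, 83, 67, 9].

[9, 10, 75, 83, 67, 9]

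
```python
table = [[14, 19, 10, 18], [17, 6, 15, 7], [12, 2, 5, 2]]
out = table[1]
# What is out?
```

table has 3 rows. Row 1 is [17, 6, 15, 7].

[17, 6, 15, 7]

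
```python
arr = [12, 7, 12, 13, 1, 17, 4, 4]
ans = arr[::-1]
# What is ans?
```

arr has length 8. The slice arr[::-1] selects indices [7, 6, 5, 4, 3, 2, 1, 0] (7->4, 6->4, 5->17, 4->1, 3->13, 2->12, 1->7, 0->12), giving [4, 4, 17, 1, 13, 12, 7, 12].

[4, 4, 17, 1, 13, 12, 7, 12]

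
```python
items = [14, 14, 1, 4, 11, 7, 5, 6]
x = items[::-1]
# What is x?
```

items has length 8. The slice items[::-1] selects indices [7, 6, 5, 4, 3, 2, 1, 0] (7->6, 6->5, 5->7, 4->11, 3->4, 2->1, 1->14, 0->14), giving [6, 5, 7, 11, 4, 1, 14, 14].

[6, 5, 7, 11, 4, 1, 14, 14]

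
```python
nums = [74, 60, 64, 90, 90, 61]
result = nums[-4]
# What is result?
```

nums has length 6. Negative index -4 maps to positive index 6 + (-4) = 2. nums[2] = 64.

64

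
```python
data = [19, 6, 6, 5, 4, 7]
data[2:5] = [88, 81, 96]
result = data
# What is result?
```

data starts as [19, 6, 6, 5, 4, 7] (length 6). The slice data[2:5] covers indices [2, 3, 4] with values [6, 5, 4]. Replacing that slice with [88, 81, 96] (same length) produces [19, 6, 88, 81, 96, 7].

[19, 6, 88, 81, 96, 7]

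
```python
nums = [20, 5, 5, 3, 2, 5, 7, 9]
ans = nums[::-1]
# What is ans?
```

nums has length 8. The slice nums[::-1] selects indices [7, 6, 5, 4, 3, 2, 1, 0] (7->9, 6->7, 5->5, 4->2, 3->3, 2->5, 1->5, 0->20), giving [9, 7, 5, 2, 3, 5, 5, 20].

[9, 7, 5, 2, 3, 5, 5, 20]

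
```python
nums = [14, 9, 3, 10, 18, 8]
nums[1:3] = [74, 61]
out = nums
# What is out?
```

nums starts as [14, 9, 3, 10, 18, 8] (length 6). The slice nums[1:3] covers indices [1, 2] with values [9, 3]. Replacing that slice with [74, 61] (same length) produces [14, 74, 61, 10, 18, 8].

[14, 74, 61, 10, 18, 8]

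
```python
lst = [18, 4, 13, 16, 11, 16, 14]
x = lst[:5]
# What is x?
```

lst has length 7. The slice lst[:5] selects indices [0, 1, 2, 3, 4] (0->18, 1->4, 2->13, 3->16, 4->11), giving [18, 4, 13, 16, 11].

[18, 4, 13, 16, 11]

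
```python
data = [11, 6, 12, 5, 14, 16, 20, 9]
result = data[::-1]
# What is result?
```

data has length 8. The slice data[::-1] selects indices [7, 6, 5, 4, 3, 2, 1, 0] (7->9, 6->20, 5->16, 4->14, 3->5, 2->12, 1->6, 0->11), giving [9, 20, 16, 14, 5, 12, 6, 11].

[9, 20, 16, 14, 5, 12, 6, 11]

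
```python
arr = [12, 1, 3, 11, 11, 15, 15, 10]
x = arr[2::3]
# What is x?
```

arr has length 8. The slice arr[2::3] selects indices [2, 5] (2->3, 5->15), giving [3, 15].

[3, 15]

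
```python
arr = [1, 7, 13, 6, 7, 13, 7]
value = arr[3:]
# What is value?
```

arr has length 7. The slice arr[3:] selects indices [3, 4, 5, 6] (3->6, 4->7, 5->13, 6->7), giving [6, 7, 13, 7].

[6, 7, 13, 7]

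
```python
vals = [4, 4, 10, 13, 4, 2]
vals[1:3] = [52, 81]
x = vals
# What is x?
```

vals starts as [4, 4, 10, 13, 4, 2] (length 6). The slice vals[1:3] covers indices [1, 2] with values [4, 10]. Replacing that slice with [52, 81] (same length) produces [4, 52, 81, 13, 4, 2].

[4, 52, 81, 13, 4, 2]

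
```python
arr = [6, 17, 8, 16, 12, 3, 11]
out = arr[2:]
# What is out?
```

arr has length 7. The slice arr[2:] selects indices [2, 3, 4, 5, 6] (2->8, 3->16, 4->12, 5->3, 6->11), giving [8, 16, 12, 3, 11].

[8, 16, 12, 3, 11]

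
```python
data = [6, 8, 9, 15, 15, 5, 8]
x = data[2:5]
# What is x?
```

data has length 7. The slice data[2:5] selects indices [2, 3, 4] (2->9, 3->15, 4->15), giving [9, 15, 15].

[9, 15, 15]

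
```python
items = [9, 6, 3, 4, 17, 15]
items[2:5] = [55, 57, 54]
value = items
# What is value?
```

items starts as [9, 6, 3, 4, 17, 15] (length 6). The slice items[2:5] covers indices [2, 3, 4] with values [3, 4, 17]. Replacing that slice with [55, 57, 54] (same length) produces [9, 6, 55, 57, 54, 15].

[9, 6, 55, 57, 54, 15]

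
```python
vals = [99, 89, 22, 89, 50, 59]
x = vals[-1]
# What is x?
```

vals has length 6. Negative index -1 maps to positive index 6 + (-1) = 5. vals[5] = 59.

59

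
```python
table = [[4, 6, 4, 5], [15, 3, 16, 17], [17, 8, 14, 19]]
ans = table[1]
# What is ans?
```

table has 3 rows. Row 1 is [15, 3, 16, 17].

[15, 3, 16, 17]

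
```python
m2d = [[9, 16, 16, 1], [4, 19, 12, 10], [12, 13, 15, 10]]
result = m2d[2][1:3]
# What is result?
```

m2d[2] = [12, 13, 15, 10]. m2d[2] has length 4. The slice m2d[2][1:3] selects indices [1, 2] (1->13, 2->15), giving [13, 15].

[13, 15]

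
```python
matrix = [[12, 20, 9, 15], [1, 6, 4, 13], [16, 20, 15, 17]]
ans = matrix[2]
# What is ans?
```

matrix has 3 rows. Row 2 is [16, 20, 15, 17].

[16, 20, 15, 17]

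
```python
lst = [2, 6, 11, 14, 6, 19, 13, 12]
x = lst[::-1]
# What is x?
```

lst has length 8. The slice lst[::-1] selects indices [7, 6, 5, 4, 3, 2, 1, 0] (7->12, 6->13, 5->19, 4->6, 3->14, 2->11, 1->6, 0->2), giving [12, 13, 19, 6, 14, 11, 6, 2].

[12, 13, 19, 6, 14, 11, 6, 2]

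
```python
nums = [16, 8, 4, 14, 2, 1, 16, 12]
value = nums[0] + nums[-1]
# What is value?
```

nums has length 8. nums[0] = 16.
nums has length 8. Negative index -1 maps to positive index 8 + (-1) = 7. nums[7] = 12.
Sum: 16 + 12 = 28.

28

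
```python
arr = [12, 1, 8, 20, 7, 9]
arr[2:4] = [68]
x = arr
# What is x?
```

arr starts as [12, 1, 8, 20, 7, 9] (length 6). The slice arr[2:4] covers indices [2, 3] with values [8, 20]. Replacing that slice with [68] (different length) produces [12, 1, 68, 7, 9].

[12, 1, 68, 7, 9]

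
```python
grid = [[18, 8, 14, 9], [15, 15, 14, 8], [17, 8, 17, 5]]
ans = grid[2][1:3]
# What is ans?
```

grid[2] = [17, 8, 17, 5]. grid[2] has length 4. The slice grid[2][1:3] selects indices [1, 2] (1->8, 2->17), giving [8, 17].

[8, 17]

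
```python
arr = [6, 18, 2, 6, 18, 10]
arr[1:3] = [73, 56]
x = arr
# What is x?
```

arr starts as [6, 18, 2, 6, 18, 10] (length 6). The slice arr[1:3] covers indices [1, 2] with values [18, 2]. Replacing that slice with [73, 56] (same length) produces [6, 73, 56, 6, 18, 10].

[6, 73, 56, 6, 18, 10]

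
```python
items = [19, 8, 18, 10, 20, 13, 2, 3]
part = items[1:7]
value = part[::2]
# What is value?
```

items has length 8. The slice items[1:7] selects indices [1, 2, 3, 4, 5, 6] (1->8, 2->18, 3->10, 4->20, 5->13, 6->2), giving [8, 18, 10, 20, 13, 2]. So part = [8, 18, 10, 20, 13, 2]. part has length 6. The slice part[::2] selects indices [0, 2, 4] (0->8, 2->10, 4->13), giving [8, 10, 13].

[8, 10, 13]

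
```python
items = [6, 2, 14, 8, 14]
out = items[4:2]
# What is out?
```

items has length 5. The slice items[4:2] resolves to an empty index range, so the result is [].

[]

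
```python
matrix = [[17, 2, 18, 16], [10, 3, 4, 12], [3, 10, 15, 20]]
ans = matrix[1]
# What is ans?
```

matrix has 3 rows. Row 1 is [10, 3, 4, 12].

[10, 3, 4, 12]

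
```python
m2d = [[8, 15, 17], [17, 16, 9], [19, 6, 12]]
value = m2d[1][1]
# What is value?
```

m2d[1] = [17, 16, 9]. Taking column 1 of that row yields 16.

16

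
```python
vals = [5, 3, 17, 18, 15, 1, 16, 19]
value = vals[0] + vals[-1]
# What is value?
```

vals has length 8. vals[0] = 5.
vals has length 8. Negative index -1 maps to positive index 8 + (-1) = 7. vals[7] = 19.
Sum: 5 + 19 = 24.

24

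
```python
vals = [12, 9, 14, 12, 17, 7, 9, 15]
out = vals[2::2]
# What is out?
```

vals has length 8. The slice vals[2::2] selects indices [2, 4, 6] (2->14, 4->17, 6->9), giving [14, 17, 9].

[14, 17, 9]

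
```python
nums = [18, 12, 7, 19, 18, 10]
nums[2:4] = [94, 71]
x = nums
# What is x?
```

nums starts as [18, 12, 7, 19, 18, 10] (length 6). The slice nums[2:4] covers indices [2, 3] with values [7, 19]. Replacing that slice with [94, 71] (same length) produces [18, 12, 94, 71, 18, 10].

[18, 12, 94, 71, 18, 10]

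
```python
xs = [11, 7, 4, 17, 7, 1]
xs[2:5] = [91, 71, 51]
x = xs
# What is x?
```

xs starts as [11, 7, 4, 17, 7, 1] (length 6). The slice xs[2:5] covers indices [2, 3, 4] with values [4, 17, 7]. Replacing that slice with [91, 71, 51] (same length) produces [11, 7, 91, 71, 51, 1].

[11, 7, 91, 71, 51, 1]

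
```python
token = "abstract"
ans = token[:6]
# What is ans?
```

token has length 8. The slice token[:6] selects indices [0, 1, 2, 3, 4, 5] (0->'a', 1->'b', 2->'s', 3->'t', 4->'r', 5->'a'), giving 'abstra'.

'abstra'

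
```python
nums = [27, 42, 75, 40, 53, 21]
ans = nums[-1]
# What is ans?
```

nums has length 6. Negative index -1 maps to positive index 6 + (-1) = 5. nums[5] = 21.

21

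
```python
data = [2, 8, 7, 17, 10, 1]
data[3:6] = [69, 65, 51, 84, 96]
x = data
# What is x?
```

data starts as [2, 8, 7, 17, 10, 1] (length 6). The slice data[3:6] covers indices [3, 4, 5] with values [17, 10, 1]. Replacing that slice with [69, 65, 51, 84, 96] (different length) produces [2, 8, 7, 69, 65, 51, 84, 96].

[2, 8, 7, 69, 65, 51, 84, 96]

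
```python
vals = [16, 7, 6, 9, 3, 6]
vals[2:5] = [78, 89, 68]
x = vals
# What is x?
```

vals starts as [16, 7, 6, 9, 3, 6] (length 6). The slice vals[2:5] covers indices [2, 3, 4] with values [6, 9, 3]. Replacing that slice with [78, 89, 68] (same length) produces [16, 7, 78, 89, 68, 6].

[16, 7, 78, 89, 68, 6]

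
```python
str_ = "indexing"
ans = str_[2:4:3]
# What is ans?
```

str_ has length 8. The slice str_[2:4:3] selects indices [2] (2->'d'), giving 'd'.

'd'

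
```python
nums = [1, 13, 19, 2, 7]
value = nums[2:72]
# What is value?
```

nums has length 5. The slice nums[2:72] selects indices [2, 3, 4] (2->19, 3->2, 4->7), giving [19, 2, 7].

[19, 2, 7]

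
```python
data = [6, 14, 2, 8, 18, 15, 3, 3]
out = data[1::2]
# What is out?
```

data has length 8. The slice data[1::2] selects indices [1, 3, 5, 7] (1->14, 3->8, 5->15, 7->3), giving [14, 8, 15, 3].

[14, 8, 15, 3]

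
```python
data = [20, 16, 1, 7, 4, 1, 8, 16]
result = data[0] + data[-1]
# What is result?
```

data has length 8. data[0] = 20.
data has length 8. Negative index -1 maps to positive index 8 + (-1) = 7. data[7] = 16.
Sum: 20 + 16 = 36.

36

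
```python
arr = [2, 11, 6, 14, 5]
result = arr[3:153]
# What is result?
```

arr has length 5. The slice arr[3:153] selects indices [3, 4] (3->14, 4->5), giving [14, 5].

[14, 5]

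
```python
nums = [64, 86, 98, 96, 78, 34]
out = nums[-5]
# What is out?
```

nums has length 6. Negative index -5 maps to positive index 6 + (-5) = 1. nums[1] = 86.

86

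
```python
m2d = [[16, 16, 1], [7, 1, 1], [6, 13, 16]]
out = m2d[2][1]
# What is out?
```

m2d[2] = [6, 13, 16]. Taking column 1 of that row yields 13.

13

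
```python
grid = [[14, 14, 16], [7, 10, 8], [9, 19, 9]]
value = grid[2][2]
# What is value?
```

grid[2] = [9, 19, 9]. Taking column 2 of that row yields 9.

9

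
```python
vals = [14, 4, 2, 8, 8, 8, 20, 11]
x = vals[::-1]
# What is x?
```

vals has length 8. The slice vals[::-1] selects indices [7, 6, 5, 4, 3, 2, 1, 0] (7->11, 6->20, 5->8, 4->8, 3->8, 2->2, 1->4, 0->14), giving [11, 20, 8, 8, 8, 2, 4, 14].

[11, 20, 8, 8, 8, 2, 4, 14]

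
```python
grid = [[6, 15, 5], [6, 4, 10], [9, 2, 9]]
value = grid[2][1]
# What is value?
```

grid[2] = [9, 2, 9]. Taking column 1 of that row yields 2.

2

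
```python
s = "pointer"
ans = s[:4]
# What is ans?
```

s has length 7. The slice s[:4] selects indices [0, 1, 2, 3] (0->'p', 1->'o', 2->'i', 3->'n'), giving 'poin'.

'poin'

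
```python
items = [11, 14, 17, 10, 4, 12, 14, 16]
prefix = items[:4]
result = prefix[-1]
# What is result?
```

items has length 8. The slice items[:4] selects indices [0, 1, 2, 3] (0->11, 1->14, 2->17, 3->10), giving [11, 14, 17, 10]. So prefix = [11, 14, 17, 10]. Then prefix[-1] = 10.

10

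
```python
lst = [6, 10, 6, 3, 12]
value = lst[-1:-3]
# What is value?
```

lst has length 5. The slice lst[-1:-3] resolves to an empty index range, so the result is [].

[]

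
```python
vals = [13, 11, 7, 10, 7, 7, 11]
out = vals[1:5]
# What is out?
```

vals has length 7. The slice vals[1:5] selects indices [1, 2, 3, 4] (1->11, 2->7, 3->10, 4->7), giving [11, 7, 10, 7].

[11, 7, 10, 7]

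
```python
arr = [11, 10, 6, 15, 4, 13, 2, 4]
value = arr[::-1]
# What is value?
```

arr has length 8. The slice arr[::-1] selects indices [7, 6, 5, 4, 3, 2, 1, 0] (7->4, 6->2, 5->13, 4->4, 3->15, 2->6, 1->10, 0->11), giving [4, 2, 13, 4, 15, 6, 10, 11].

[4, 2, 13, 4, 15, 6, 10, 11]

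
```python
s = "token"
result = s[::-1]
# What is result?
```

s has length 5. The slice s[::-1] selects indices [4, 3, 2, 1, 0] (4->'n', 3->'e', 2->'k', 1->'o', 0->'t'), giving 'nekot'.

'nekot'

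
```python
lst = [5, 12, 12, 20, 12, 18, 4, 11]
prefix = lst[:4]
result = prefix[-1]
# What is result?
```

lst has length 8. The slice lst[:4] selects indices [0, 1, 2, 3] (0->5, 1->12, 2->12, 3->20), giving [5, 12, 12, 20]. So prefix = [5, 12, 12, 20]. Then prefix[-1] = 20.

20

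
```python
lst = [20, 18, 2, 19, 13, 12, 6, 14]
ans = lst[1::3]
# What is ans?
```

lst has length 8. The slice lst[1::3] selects indices [1, 4, 7] (1->18, 4->13, 7->14), giving [18, 13, 14].

[18, 13, 14]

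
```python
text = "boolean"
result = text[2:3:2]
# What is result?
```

text has length 7. The slice text[2:3:2] selects indices [2] (2->'o'), giving 'o'.

'o'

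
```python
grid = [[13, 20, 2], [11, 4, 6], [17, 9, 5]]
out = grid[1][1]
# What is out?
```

grid[1] = [11, 4, 6]. Taking column 1 of that row yields 4.

4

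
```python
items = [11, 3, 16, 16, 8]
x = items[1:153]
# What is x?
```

items has length 5. The slice items[1:153] selects indices [1, 2, 3, 4] (1->3, 2->16, 3->16, 4->8), giving [3, 16, 16, 8].

[3, 16, 16, 8]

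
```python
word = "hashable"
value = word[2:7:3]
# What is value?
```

word has length 8. The slice word[2:7:3] selects indices [2, 5] (2->'s', 5->'b'), giving 'sb'.

'sb'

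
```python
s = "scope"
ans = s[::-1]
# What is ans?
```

s has length 5. The slice s[::-1] selects indices [4, 3, 2, 1, 0] (4->'e', 3->'p', 2->'o', 1->'c', 0->'s'), giving 'epocs'.

'epocs'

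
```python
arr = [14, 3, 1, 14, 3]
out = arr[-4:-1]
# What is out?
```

arr has length 5. The slice arr[-4:-1] selects indices [1, 2, 3] (1->3, 2->1, 3->14), giving [3, 1, 14].

[3, 1, 14]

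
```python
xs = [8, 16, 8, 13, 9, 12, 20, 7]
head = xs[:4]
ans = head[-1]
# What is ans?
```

xs has length 8. The slice xs[:4] selects indices [0, 1, 2, 3] (0->8, 1->16, 2->8, 3->13), giving [8, 16, 8, 13]. So head = [8, 16, 8, 13]. Then head[-1] = 13.

13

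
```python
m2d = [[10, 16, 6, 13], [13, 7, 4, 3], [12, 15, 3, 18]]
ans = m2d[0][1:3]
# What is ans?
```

m2d[0] = [10, 16, 6, 13]. m2d[0] has length 4. The slice m2d[0][1:3] selects indices [1, 2] (1->16, 2->6), giving [16, 6].

[16, 6]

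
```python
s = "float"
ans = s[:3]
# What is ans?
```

s has length 5. The slice s[:3] selects indices [0, 1, 2] (0->'f', 1->'l', 2->'o'), giving 'flo'.

'flo'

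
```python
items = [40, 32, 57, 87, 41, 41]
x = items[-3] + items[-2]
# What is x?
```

items has length 6. Negative index -3 maps to positive index 6 + (-3) = 3. items[3] = 87.
items has length 6. Negative index -2 maps to positive index 6 + (-2) = 4. items[4] = 41.
Sum: 87 + 41 = 128.

128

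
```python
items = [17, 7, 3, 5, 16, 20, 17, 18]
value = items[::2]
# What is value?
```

items has length 8. The slice items[::2] selects indices [0, 2, 4, 6] (0->17, 2->3, 4->16, 6->17), giving [17, 3, 16, 17].

[17, 3, 16, 17]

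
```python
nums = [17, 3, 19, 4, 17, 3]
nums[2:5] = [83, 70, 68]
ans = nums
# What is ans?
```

nums starts as [17, 3, 19, 4, 17, 3] (length 6). The slice nums[2:5] covers indices [2, 3, 4] with values [19, 4, 17]. Replacing that slice with [83, 70, 68] (same length) produces [17, 3, 83, 70, 68, 3].

[17, 3, 83, 70, 68, 3]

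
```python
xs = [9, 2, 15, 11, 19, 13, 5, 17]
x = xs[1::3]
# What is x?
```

xs has length 8. The slice xs[1::3] selects indices [1, 4, 7] (1->2, 4->19, 7->17), giving [2, 19, 17].

[2, 19, 17]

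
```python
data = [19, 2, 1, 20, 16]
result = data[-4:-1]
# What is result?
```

data has length 5. The slice data[-4:-1] selects indices [1, 2, 3] (1->2, 2->1, 3->20), giving [2, 1, 20].

[2, 1, 20]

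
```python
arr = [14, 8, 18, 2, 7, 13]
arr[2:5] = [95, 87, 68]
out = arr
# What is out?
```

arr starts as [14, 8, 18, 2, 7, 13] (length 6). The slice arr[2:5] covers indices [2, 3, 4] with values [18, 2, 7]. Replacing that slice with [95, 87, 68] (same length) produces [14, 8, 95, 87, 68, 13].

[14, 8, 95, 87, 68, 13]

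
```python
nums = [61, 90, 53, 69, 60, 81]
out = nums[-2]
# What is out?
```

nums has length 6. Negative index -2 maps to positive index 6 + (-2) = 4. nums[4] = 60.

60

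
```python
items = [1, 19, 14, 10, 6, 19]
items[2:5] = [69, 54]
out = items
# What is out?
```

items starts as [1, 19, 14, 10, 6, 19] (length 6). The slice items[2:5] covers indices [2, 3, 4] with values [14, 10, 6]. Replacing that slice with [69, 54] (different length) produces [1, 19, 69, 54, 19].

[1, 19, 69, 54, 19]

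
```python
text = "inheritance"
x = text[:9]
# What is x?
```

text has length 11. The slice text[:9] selects indices [0, 1, 2, 3, 4, 5, 6, 7, 8] (0->'i', 1->'n', 2->'h', 3->'e', 4->'r', 5->'i', 6->'t', 7->'a', 8->'n'), giving 'inheritan'.

'inheritan'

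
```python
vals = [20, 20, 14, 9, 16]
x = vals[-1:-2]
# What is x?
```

vals has length 5. The slice vals[-1:-2] resolves to an empty index range, so the result is [].

[]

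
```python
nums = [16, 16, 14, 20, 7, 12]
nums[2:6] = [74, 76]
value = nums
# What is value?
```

nums starts as [16, 16, 14, 20, 7, 12] (length 6). The slice nums[2:6] covers indices [2, 3, 4, 5] with values [14, 20, 7, 12]. Replacing that slice with [74, 76] (different length) produces [16, 16, 74, 76].

[16, 16, 74, 76]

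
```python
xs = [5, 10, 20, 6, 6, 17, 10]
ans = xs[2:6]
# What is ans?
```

xs has length 7. The slice xs[2:6] selects indices [2, 3, 4, 5] (2->20, 3->6, 4->6, 5->17), giving [20, 6, 6, 17].

[20, 6, 6, 17]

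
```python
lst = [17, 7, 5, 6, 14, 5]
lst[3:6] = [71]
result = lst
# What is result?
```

lst starts as [17, 7, 5, 6, 14, 5] (length 6). The slice lst[3:6] covers indices [3, 4, 5] with values [6, 14, 5]. Replacing that slice with [71] (different length) produces [17, 7, 5, 71].

[17, 7, 5, 71]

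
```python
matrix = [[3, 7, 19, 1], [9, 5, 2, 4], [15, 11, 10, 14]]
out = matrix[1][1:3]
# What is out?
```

matrix[1] = [9, 5, 2, 4]. matrix[1] has length 4. The slice matrix[1][1:3] selects indices [1, 2] (1->5, 2->2), giving [5, 2].

[5, 2]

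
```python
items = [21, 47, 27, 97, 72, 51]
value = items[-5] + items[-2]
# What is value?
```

items has length 6. Negative index -5 maps to positive index 6 + (-5) = 1. items[1] = 47.
items has length 6. Negative index -2 maps to positive index 6 + (-2) = 4. items[4] = 72.
Sum: 47 + 72 = 119.

119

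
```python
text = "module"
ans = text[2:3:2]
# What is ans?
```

text has length 6. The slice text[2:3:2] selects indices [2] (2->'d'), giving 'd'.

'd'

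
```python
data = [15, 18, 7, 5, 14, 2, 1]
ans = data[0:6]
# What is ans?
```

data has length 7. The slice data[0:6] selects indices [0, 1, 2, 3, 4, 5] (0->15, 1->18, 2->7, 3->5, 4->14, 5->2), giving [15, 18, 7, 5, 14, 2].

[15, 18, 7, 5, 14, 2]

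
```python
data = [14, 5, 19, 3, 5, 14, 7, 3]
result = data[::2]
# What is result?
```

data has length 8. The slice data[::2] selects indices [0, 2, 4, 6] (0->14, 2->19, 4->5, 6->7), giving [14, 19, 5, 7].

[14, 19, 5, 7]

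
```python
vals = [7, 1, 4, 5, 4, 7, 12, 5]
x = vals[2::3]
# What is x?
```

vals has length 8. The slice vals[2::3] selects indices [2, 5] (2->4, 5->7), giving [4, 7].

[4, 7]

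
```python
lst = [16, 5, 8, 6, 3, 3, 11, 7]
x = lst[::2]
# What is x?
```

lst has length 8. The slice lst[::2] selects indices [0, 2, 4, 6] (0->16, 2->8, 4->3, 6->11), giving [16, 8, 3, 11].

[16, 8, 3, 11]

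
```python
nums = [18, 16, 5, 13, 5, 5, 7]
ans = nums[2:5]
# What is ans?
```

nums has length 7. The slice nums[2:5] selects indices [2, 3, 4] (2->5, 3->13, 4->5), giving [5, 13, 5].

[5, 13, 5]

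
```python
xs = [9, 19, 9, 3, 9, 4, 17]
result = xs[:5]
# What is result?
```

xs has length 7. The slice xs[:5] selects indices [0, 1, 2, 3, 4] (0->9, 1->19, 2->9, 3->3, 4->9), giving [9, 19, 9, 3, 9].

[9, 19, 9, 3, 9]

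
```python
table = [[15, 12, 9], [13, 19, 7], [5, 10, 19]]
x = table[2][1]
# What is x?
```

table[2] = [5, 10, 19]. Taking column 1 of that row yields 10.

10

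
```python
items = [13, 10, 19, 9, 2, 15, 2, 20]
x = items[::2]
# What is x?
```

items has length 8. The slice items[::2] selects indices [0, 2, 4, 6] (0->13, 2->19, 4->2, 6->2), giving [13, 19, 2, 2].

[13, 19, 2, 2]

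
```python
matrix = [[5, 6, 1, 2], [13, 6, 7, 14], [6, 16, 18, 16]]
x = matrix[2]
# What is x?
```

matrix has 3 rows. Row 2 is [6, 16, 18, 16].

[6, 16, 18, 16]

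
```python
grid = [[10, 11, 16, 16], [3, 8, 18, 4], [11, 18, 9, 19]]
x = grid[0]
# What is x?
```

grid has 3 rows. Row 0 is [10, 11, 16, 16].

[10, 11, 16, 16]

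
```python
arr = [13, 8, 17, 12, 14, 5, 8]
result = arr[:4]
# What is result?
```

arr has length 7. The slice arr[:4] selects indices [0, 1, 2, 3] (0->13, 1->8, 2->17, 3->12), giving [13, 8, 17, 12].

[13, 8, 17, 12]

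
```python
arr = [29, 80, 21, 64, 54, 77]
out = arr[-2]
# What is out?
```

arr has length 6. Negative index -2 maps to positive index 6 + (-2) = 4. arr[4] = 54.

54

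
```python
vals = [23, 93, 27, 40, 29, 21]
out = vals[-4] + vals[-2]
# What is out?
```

vals has length 6. Negative index -4 maps to positive index 6 + (-4) = 2. vals[2] = 27.
vals has length 6. Negative index -2 maps to positive index 6 + (-2) = 4. vals[4] = 29.
Sum: 27 + 29 = 56.

56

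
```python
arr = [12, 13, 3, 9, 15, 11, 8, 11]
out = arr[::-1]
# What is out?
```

arr has length 8. The slice arr[::-1] selects indices [7, 6, 5, 4, 3, 2, 1, 0] (7->11, 6->8, 5->11, 4->15, 3->9, 2->3, 1->13, 0->12), giving [11, 8, 11, 15, 9, 3, 13, 12].

[11, 8, 11, 15, 9, 3, 13, 12]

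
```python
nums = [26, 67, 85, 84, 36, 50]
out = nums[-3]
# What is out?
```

nums has length 6. Negative index -3 maps to positive index 6 + (-3) = 3. nums[3] = 84.

84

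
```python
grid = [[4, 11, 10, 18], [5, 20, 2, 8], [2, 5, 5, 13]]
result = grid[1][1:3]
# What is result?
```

grid[1] = [5, 20, 2, 8]. grid[1] has length 4. The slice grid[1][1:3] selects indices [1, 2] (1->20, 2->2), giving [20, 2].

[20, 2]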